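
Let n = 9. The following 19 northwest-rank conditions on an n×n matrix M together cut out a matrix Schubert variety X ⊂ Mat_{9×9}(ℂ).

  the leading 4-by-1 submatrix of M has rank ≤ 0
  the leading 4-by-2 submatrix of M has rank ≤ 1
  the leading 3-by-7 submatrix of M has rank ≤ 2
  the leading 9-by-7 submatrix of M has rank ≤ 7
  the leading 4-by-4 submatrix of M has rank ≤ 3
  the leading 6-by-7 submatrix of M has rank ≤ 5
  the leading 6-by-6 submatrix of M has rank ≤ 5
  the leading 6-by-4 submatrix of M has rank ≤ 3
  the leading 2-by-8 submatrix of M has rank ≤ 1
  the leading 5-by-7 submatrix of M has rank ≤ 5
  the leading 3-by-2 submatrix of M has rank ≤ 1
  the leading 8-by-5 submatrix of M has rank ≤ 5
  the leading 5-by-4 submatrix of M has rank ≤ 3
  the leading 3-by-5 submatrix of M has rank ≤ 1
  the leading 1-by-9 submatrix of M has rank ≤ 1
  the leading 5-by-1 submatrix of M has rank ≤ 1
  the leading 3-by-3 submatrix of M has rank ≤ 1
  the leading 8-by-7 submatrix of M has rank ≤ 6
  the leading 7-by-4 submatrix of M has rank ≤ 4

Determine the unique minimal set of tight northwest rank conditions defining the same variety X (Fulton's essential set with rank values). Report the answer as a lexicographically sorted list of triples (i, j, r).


Rank table r_w(9×9) implied by the 19 constraints:

  i=1: 0, 1, 1, 1, 1, 1, 1, 1, 1
  i=2: 0, 1, 1, 1, 1, 1, 1, 1, 2
  i=3: 0, 1, 1, 1, 1, 2, 2, 2, 3
  i=4: 0, 1, 2, 2, 2, 3, 3, 3, 4
  i=5: 1, 2, 3, 3, 3, 4, 4, 4, 5
  i=6: 1, 2, 3, 3, 4, 5, 5, 5, 6
  i=7: 1, 2, 3, 4, 5, 6, 6, 6, 7
  i=8: 1, 2, 3, 4, 5, 6, 6, 7, 8
  i=9: 1, 2, 3, 4, 5, 6, 7, 8, 9

reading off 1-entries of Δ²R: w = (2, 9, 6, 3, 1, 5, 4, 8, 7).

Fulton essential set (5 of the 15 Rothe cells):

[(2, 8, 1), (3, 5, 1), (4, 1, 0), (6, 4, 3), (8, 7, 6)]


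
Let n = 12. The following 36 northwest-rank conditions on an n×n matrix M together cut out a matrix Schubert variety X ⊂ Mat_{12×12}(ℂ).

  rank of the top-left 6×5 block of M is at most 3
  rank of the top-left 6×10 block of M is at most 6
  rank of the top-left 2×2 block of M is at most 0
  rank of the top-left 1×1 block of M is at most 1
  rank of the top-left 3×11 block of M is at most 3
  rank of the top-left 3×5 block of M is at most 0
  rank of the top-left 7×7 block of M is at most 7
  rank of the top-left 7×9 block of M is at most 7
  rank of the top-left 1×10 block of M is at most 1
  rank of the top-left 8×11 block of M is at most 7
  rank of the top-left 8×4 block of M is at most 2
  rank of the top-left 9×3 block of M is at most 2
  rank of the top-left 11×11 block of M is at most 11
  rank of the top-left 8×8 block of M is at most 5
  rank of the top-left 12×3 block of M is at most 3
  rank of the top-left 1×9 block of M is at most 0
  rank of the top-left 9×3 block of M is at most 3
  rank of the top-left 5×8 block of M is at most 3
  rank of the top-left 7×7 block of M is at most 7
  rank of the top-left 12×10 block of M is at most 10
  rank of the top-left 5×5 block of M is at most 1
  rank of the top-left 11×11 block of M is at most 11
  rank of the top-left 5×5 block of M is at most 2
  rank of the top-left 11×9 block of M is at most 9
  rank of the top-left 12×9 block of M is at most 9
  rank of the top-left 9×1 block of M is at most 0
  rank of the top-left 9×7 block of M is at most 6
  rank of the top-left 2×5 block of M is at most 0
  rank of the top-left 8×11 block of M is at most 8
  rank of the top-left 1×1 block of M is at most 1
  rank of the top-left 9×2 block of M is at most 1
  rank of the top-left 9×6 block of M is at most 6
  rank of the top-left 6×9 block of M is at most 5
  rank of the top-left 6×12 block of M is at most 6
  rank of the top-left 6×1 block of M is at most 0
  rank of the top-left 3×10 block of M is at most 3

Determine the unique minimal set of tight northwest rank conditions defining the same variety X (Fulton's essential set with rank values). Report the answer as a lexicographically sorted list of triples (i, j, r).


Reconstructing r_w from the 36 given conditions:

  R[1]: 0  0  0  0  0  0  0  0  0  1  1  1
  R[2]: 0  0  0  0  0  1  1  1  1  2  2  2
  R[3]: 0  0  0  0  0  1  2  2  2  3  3  3
  R[4]: 0  1  1  1  1  2  3  3  3  4  4  4
  R[5]: 0  1  1  1  1  2  3  3  4  5  5  5
  R[6]: 0  1  2  2  2  3  4  4  5  6  6  6
  R[7]: 0  1  2  2  3  4  5  5  6  7  7  7
  R[8]: 0  1  2  2  3  4  5  5  6  7  7  8
  R[9]: 0  1  2  3  4  5  6  6  7  8  8  9
  R[10]: 1  2  3  4  5  6  7  7  8  9  9  10
  R[11]: 1  2  3  4  5  6  7  8  9  10  10  11
  R[12]: 1  2  3  4  5  6  7  8  9  10  11  12

giving w = (10, 6, 7, 2, 9, 3, 5, 12, 4, 1, 8, 11) via Δ²R.

|D(w)|=33, |Ess(w)|=8:

[(1, 9, 0), (3, 5, 0), (5, 5, 1), (5, 8, 3), (8, 4, 2), (8, 8, 5), (8, 11, 7), (9, 1, 0)]


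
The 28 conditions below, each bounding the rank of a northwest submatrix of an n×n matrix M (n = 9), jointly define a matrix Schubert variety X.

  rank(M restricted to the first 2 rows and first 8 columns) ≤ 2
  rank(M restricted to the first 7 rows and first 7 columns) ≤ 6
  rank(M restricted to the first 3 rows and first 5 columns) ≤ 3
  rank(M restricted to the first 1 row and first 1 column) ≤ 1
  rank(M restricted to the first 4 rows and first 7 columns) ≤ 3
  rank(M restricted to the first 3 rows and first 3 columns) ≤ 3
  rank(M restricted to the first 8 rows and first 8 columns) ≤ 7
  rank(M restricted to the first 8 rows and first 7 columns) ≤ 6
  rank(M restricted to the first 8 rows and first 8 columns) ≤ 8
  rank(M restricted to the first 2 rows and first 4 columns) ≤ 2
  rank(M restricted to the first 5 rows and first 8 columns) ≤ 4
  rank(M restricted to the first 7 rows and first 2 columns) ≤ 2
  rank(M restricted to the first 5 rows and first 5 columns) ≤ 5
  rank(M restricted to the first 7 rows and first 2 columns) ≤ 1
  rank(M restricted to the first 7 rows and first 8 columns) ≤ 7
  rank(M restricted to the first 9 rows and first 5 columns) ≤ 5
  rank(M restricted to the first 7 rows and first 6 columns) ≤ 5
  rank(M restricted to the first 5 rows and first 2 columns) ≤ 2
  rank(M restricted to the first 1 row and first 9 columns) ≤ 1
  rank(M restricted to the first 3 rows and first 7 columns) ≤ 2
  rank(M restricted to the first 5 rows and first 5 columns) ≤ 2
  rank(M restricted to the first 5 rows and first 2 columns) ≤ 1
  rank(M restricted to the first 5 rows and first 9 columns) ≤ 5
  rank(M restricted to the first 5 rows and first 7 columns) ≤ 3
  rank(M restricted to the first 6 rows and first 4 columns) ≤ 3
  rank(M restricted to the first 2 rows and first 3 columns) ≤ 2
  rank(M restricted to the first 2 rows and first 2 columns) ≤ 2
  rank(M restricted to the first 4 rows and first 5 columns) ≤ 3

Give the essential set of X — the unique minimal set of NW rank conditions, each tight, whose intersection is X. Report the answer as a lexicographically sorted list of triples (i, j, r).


The tightest implied rank at each (i,j), from the 28 conditions:

  R[1]: 1, 1, 1, 1, 1, 1, 1, 1, 1
  R[2]: 1, 1, 2, 2, 2, 2, 2, 2, 2
  R[3]: 1, 1, 2, 2, 2, 2, 2, 3, 3
  R[4]: 1, 1, 2, 2, 2, 3, 3, 4, 4
  R[5]: 1, 1, 2, 2, 2, 3, 3, 4, 5
  R[6]: 1, 1, 2, 3, 3, 4, 4, 5, 6
  R[7]: 1, 1, 2, 3, 4, 5, 5, 6, 7
  R[8]: 1, 2, 3, 4, 5, 6, 6, 7, 8
  R[9]: 1, 2, 3, 4, 5, 6, 7, 8, 9

second differences of R give the permutation w = (1, 3, 8, 6, 9, 4, 5, 2, 7).

|D(w)|=15, |Ess(w)|=4:

[(3, 7, 2), (5, 5, 2), (5, 7, 3), (7, 2, 1)]


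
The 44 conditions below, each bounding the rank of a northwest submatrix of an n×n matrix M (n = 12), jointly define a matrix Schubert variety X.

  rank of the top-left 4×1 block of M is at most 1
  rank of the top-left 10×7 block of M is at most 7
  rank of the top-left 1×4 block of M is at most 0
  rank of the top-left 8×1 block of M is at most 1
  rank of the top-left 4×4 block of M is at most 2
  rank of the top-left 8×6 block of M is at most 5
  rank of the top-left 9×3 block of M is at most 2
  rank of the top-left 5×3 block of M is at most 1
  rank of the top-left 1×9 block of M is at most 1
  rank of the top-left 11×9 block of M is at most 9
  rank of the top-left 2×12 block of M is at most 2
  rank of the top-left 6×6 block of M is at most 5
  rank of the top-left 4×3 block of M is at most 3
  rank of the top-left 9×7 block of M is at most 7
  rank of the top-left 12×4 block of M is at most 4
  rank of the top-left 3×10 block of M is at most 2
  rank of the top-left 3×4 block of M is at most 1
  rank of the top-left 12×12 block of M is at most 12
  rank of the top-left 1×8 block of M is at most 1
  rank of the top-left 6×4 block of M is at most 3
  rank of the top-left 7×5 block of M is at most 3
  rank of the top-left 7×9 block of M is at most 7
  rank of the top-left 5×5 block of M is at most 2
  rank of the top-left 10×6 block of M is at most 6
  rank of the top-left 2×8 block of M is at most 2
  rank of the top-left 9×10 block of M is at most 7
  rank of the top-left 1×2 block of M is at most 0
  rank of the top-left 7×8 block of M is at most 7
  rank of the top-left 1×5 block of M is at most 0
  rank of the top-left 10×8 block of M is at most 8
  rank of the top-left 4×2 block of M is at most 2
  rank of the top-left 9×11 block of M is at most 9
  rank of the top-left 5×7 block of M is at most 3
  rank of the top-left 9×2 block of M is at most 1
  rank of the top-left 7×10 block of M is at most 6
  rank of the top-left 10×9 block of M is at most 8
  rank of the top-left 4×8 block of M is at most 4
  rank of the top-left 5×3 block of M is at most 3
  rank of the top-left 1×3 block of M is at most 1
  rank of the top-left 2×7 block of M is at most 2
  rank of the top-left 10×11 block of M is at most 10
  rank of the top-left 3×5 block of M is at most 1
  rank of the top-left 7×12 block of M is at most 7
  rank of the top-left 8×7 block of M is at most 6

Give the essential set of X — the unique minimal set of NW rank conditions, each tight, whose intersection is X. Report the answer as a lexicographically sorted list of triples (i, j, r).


Recovering R(i,j) via the rank-extension bound from the 44 conditions:

  R[1]: 0 | 0 | 0 | 0 | 0 | 1 | 1 | 1 | 1 | 1 | 1 | 1
  R[2]: 1 | 1 | 1 | 1 | 1 | 2 | 2 | 2 | 2 | 2 | 2 | 2
  R[3]: 1 | 1 | 1 | 1 | 1 | 2 | 2 | 2 | 2 | 2 | 3 | 3
  R[4]: 1 | 1 | 1 | 2 | 2 | 3 | 3 | 3 | 3 | 3 | 4 | 4
  R[5]: 1 | 1 | 1 | 2 | 2 | 3 | 3 | 4 | 4 | 4 | 5 | 5
  R[6]: 1 | 1 | 2 | 3 | 3 | 4 | 4 | 5 | 5 | 5 | 6 | 6
  R[7]: 1 | 1 | 2 | 3 | 3 | 4 | 5 | 6 | 6 | 6 | 7 | 7
  R[8]: 1 | 1 | 2 | 3 | 4 | 5 | 6 | 7 | 7 | 7 | 8 | 8
  R[9]: 1 | 1 | 2 | 3 | 4 | 5 | 6 | 7 | 7 | 7 | 8 | 9
  R[10]: 1 | 2 | 3 | 4 | 5 | 6 | 7 | 8 | 8 | 8 | 9 | 10
  R[11]: 1 | 2 | 3 | 4 | 5 | 6 | 7 | 8 | 9 | 9 | 10 | 11
  R[12]: 1 | 2 | 3 | 4 | 5 | 6 | 7 | 8 | 9 | 10 | 11 | 12

hence w(1..12) = (6, 1, 11, 4, 8, 3, 7, 5, 12, 2, 9, 10).

Rothe diagram D(w) (26 cells), 9 SE-corners (essential conditions):

[(1, 5, 0), (3, 5, 1), (3, 10, 2), (5, 3, 1), (5, 5, 2), (5, 7, 3), (7, 5, 3), (9, 2, 1), (9, 10, 7)]


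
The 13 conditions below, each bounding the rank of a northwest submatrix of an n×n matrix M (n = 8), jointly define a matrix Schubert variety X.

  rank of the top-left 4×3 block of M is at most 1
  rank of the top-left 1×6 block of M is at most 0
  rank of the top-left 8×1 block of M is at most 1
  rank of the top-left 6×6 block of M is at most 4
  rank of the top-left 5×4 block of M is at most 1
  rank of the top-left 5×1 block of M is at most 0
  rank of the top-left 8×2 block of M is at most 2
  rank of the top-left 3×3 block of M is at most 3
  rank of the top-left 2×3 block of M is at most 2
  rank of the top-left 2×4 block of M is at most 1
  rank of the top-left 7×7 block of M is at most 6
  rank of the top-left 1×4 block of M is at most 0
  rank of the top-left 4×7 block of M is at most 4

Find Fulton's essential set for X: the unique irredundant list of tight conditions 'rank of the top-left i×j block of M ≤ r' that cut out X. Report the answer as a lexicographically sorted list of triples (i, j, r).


Recovering R(i,j) via the rank-extension bound from the 13 conditions:

  row 1: 0 0 0 0 0 0 1 1
  row 2: 0 1 1 1 1 1 2 2
  row 3: 0 1 1 1 2 2 3 3
  row 4: 0 1 1 1 2 3 4 4
  row 5: 0 1 1 1 2 3 4 5
  row 6: 1 2 2 2 3 4 5 6
  row 7: 1 2 3 3 4 5 6 7
  row 8: 1 2 3 4 5 6 7 8

so w = (7, 2, 5, 6, 8, 1, 3, 4).

3 SE-corners of the 16-cell Rothe diagram give Ess(w):

[(1, 6, 0), (5, 1, 0), (5, 4, 1)]


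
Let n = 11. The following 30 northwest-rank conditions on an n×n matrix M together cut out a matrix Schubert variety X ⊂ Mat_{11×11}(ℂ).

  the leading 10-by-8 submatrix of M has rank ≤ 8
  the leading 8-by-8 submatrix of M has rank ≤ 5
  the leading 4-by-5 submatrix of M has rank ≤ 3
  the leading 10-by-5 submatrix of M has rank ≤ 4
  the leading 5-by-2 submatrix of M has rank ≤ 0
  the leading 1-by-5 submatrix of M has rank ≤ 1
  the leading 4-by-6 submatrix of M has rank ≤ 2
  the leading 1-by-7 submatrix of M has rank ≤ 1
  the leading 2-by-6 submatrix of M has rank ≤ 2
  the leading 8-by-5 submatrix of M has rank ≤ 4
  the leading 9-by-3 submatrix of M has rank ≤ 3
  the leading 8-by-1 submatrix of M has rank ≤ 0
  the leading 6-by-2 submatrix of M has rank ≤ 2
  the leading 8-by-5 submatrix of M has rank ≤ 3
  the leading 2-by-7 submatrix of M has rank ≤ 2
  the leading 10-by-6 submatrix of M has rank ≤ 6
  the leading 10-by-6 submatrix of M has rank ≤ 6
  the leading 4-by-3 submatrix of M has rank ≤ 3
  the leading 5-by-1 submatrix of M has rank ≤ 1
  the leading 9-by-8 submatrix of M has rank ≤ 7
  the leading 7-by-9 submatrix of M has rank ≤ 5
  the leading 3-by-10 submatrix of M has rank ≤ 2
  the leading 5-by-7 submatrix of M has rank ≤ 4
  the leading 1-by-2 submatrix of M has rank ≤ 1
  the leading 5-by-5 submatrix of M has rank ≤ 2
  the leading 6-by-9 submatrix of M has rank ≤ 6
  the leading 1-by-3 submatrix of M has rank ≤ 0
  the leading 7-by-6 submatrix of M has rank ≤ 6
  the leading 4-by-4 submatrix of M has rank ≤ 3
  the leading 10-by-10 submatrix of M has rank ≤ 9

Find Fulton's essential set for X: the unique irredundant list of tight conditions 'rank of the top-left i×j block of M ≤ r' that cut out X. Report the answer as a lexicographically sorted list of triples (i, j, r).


Propagating the 30 rank bounds to every northwest block:

  R[1]: 0 0 0 1 1 1 1 1 1 1 1
  R[2]: 0 0 1 2 2 2 2 2 2 2 2
  R[3]: 0 0 1 2 2 2 2 2 2 2 3
  R[4]: 0 0 1 2 2 2 3 3 3 3 4
  R[5]: 0 0 1 2 2 3 4 4 4 4 5
  R[6]: 0 1 2 3 3 4 5 5 5 5 6
  R[7]: 0 1 2 3 3 4 5 5 5 6 7
  R[8]: 0 1 2 3 3 4 5 5 6 7 8
  R[9]: 1 2 3 4 4 5 6 6 7 8 9
  R[10]: 1 2 3 4 4 5 6 7 8 9 10
  R[11]: 1 2 3 4 5 6 7 8 9 10 11

giving w = (4, 3, 11, 7, 6, 2, 10, 9, 1, 8, 5) via Δ²R.

D(w) has 29 cells with 10 SE-corners; essential set:

[(1, 3, 0), (3, 10, 2), (4, 6, 2), (5, 2, 0), (5, 5, 2), (7, 9, 5), (8, 1, 0), (8, 5, 3), (8, 8, 5), (10, 5, 4)]


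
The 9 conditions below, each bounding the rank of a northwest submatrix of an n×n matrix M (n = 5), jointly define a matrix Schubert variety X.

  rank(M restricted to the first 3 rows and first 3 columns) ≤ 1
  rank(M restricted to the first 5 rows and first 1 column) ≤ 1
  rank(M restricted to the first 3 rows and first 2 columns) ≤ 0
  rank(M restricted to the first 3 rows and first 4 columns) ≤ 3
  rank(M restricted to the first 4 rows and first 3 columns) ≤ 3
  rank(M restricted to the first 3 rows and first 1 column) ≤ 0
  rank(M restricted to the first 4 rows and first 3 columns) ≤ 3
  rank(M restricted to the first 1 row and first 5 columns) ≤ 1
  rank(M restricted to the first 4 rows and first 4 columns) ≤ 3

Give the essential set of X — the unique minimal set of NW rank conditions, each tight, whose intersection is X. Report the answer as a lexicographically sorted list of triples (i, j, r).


Rank table r_w(5×5) implied by the 9 constraints:

  0, 0, 1, 1, 1
  0, 0, 1, 2, 2
  0, 0, 1, 2, 3
  1, 1, 2, 3, 4
  1, 2, 3, 4, 5

second differences of R give the permutation w = (3, 4, 5, 1, 2).

|D(w)|=6, |Ess(w)|=1:

[(3, 2, 0)]


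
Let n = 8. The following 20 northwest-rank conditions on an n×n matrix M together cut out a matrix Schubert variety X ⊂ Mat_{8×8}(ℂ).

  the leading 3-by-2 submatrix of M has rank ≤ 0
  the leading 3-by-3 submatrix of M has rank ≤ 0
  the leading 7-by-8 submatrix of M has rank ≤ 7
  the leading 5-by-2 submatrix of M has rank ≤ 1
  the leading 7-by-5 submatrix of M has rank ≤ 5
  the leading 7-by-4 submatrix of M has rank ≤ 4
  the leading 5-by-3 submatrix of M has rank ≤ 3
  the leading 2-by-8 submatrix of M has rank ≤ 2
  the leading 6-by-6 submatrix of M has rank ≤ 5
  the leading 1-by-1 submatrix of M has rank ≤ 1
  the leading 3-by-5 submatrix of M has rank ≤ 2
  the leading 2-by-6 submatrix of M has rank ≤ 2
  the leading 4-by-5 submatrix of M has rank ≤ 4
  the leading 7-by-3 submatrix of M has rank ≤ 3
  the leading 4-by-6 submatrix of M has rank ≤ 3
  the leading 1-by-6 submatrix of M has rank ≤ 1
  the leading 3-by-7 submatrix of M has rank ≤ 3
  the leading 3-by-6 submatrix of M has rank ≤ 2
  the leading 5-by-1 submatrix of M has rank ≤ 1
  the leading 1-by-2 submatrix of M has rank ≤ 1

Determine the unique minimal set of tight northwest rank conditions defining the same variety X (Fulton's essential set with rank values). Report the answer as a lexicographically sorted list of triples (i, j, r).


The tightest implied rank at each (i,j), from the 20 conditions:

  i=1: 0  0  0  1  1  1  1  1
  i=2: 0  0  0  1  2  2  2  2
  i=3: 0  0  0  1  2  2  3  3
  i=4: 1  1  1  2  3  3  4  4
  i=5: 1  1  2  3  4  4  5  5
  i=6: 1  2  3  4  5  5  6  6
  i=7: 1  2  3  4  5  6  7  7
  i=8: 1  2  3  4  5  6  7  8

hence w(1..8) = (4, 5, 7, 1, 3, 2, 6, 8).

|D(w)|=11, |Ess(w)|=3:

[(3, 3, 0), (3, 6, 2), (5, 2, 1)]


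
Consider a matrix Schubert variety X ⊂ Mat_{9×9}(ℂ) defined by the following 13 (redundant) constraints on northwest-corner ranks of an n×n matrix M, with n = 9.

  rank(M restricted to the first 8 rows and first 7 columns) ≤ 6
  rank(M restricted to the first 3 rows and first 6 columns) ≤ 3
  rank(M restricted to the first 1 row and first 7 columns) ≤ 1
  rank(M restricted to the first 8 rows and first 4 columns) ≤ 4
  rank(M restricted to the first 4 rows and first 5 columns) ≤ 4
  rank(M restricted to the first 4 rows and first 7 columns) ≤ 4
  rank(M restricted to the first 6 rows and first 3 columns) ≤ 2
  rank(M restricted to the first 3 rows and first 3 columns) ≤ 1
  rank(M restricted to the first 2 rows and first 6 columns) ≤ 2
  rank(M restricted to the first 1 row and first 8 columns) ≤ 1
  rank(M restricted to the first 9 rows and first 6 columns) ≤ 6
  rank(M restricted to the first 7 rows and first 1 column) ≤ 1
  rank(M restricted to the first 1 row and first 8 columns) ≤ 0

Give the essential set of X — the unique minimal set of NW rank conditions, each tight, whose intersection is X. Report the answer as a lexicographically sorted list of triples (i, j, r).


Reconstructing r_w from the 13 given conditions:

  R[1]: 0 | 0 | 0 | 0 | 0 | 0 | 0 | 0 | 1
  R[2]: 1 | 1 | 1 | 1 | 1 | 1 | 1 | 1 | 2
  R[3]: 1 | 1 | 1 | 2 | 2 | 2 | 2 | 2 | 3
  R[4]: 1 | 2 | 2 | 3 | 3 | 3 | 3 | 3 | 4
  R[5]: 1 | 2 | 2 | 3 | 4 | 4 | 4 | 4 | 5
  R[6]: 1 | 2 | 2 | 3 | 4 | 5 | 5 | 5 | 6
  R[7]: 1 | 2 | 3 | 4 | 5 | 6 | 6 | 6 | 7
  R[8]: 1 | 2 | 3 | 4 | 5 | 6 | 6 | 7 | 8
  R[9]: 1 | 2 | 3 | 4 | 5 | 6 | 7 | 8 | 9

reading off 1-entries of Δ²R: w = (9, 1, 4, 2, 5, 6, 3, 8, 7).

4 SE-corners of the 13-cell Rothe diagram give Ess(w):

[(1, 8, 0), (3, 3, 1), (6, 3, 2), (8, 7, 6)]


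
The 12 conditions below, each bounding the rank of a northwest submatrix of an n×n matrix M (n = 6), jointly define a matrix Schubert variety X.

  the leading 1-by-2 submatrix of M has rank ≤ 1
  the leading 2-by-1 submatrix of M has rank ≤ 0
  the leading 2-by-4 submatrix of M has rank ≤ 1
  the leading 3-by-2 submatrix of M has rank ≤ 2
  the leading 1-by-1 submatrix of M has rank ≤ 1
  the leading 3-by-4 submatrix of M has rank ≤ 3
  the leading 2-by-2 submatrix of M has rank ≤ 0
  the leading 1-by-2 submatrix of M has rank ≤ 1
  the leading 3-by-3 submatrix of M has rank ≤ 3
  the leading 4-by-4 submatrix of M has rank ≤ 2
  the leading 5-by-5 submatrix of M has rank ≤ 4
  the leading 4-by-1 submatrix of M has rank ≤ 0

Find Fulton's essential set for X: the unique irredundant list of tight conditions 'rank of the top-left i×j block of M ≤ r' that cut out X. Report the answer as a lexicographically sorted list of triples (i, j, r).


Recovering R(i,j) via the rank-extension bound from the 12 conditions:

  R[1]: 0 0 1 1 1 1
  R[2]: 0 0 1 1 2 2
  R[3]: 0 1 2 2 3 3
  R[4]: 0 1 2 2 3 4
  R[5]: 1 2 3 3 4 5
  R[6]: 1 2 3 4 5 6

so w = (3, 5, 2, 6, 1, 4).

D(w) has 8 cells with 4 SE-corners; essential set:

[(2, 2, 0), (2, 4, 1), (4, 1, 0), (4, 4, 2)]


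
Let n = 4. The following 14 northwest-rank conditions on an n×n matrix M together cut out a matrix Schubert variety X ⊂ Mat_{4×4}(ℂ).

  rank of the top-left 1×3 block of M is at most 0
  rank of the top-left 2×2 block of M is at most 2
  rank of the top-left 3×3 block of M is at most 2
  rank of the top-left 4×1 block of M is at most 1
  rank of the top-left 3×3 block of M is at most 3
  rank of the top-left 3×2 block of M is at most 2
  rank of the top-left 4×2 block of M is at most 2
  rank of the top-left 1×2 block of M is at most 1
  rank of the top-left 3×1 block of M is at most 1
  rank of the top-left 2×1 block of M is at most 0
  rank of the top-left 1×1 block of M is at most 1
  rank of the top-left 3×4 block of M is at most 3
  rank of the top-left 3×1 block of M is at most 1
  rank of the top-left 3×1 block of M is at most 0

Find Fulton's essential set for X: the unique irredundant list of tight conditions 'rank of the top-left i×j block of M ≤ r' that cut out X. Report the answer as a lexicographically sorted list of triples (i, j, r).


Reconstructing r_w from the 14 given conditions:

  i=1: 0 0 0 1
  i=2: 0 1 1 2
  i=3: 0 1 2 3
  i=4: 1 2 3 4

giving w = (4, 2, 3, 1) via Δ²R.

Rothe diagram D(w) (5 cells), 2 SE-corners (essential conditions):

[(1, 3, 0), (3, 1, 0)]


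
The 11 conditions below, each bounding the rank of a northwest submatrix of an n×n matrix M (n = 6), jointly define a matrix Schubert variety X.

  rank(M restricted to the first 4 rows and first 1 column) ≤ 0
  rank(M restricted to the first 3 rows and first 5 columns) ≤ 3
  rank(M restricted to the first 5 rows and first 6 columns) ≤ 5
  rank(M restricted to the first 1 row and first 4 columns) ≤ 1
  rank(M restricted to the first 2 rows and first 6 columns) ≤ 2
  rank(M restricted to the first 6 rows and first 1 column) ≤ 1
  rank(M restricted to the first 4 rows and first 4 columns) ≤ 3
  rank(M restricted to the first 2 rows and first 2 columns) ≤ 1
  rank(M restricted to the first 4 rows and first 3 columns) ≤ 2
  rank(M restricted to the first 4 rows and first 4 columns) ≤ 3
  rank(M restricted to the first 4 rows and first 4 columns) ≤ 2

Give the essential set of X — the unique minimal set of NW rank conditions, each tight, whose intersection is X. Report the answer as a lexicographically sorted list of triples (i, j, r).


Reconstructing r_w from the 11 given conditions:

  R[1]: 0  1  1  1  1  1
  R[2]: 0  1  2  2  2  2
  R[3]: 0  1  2  2  3  3
  R[4]: 0  1  2  2  3  4
  R[5]: 1  2  3  3  4  5
  R[6]: 1  2  3  4  5  6

so w = (2, 3, 5, 6, 1, 4).

Fulton essential set (2 of the 6 Rothe cells):

[(4, 1, 0), (4, 4, 2)]


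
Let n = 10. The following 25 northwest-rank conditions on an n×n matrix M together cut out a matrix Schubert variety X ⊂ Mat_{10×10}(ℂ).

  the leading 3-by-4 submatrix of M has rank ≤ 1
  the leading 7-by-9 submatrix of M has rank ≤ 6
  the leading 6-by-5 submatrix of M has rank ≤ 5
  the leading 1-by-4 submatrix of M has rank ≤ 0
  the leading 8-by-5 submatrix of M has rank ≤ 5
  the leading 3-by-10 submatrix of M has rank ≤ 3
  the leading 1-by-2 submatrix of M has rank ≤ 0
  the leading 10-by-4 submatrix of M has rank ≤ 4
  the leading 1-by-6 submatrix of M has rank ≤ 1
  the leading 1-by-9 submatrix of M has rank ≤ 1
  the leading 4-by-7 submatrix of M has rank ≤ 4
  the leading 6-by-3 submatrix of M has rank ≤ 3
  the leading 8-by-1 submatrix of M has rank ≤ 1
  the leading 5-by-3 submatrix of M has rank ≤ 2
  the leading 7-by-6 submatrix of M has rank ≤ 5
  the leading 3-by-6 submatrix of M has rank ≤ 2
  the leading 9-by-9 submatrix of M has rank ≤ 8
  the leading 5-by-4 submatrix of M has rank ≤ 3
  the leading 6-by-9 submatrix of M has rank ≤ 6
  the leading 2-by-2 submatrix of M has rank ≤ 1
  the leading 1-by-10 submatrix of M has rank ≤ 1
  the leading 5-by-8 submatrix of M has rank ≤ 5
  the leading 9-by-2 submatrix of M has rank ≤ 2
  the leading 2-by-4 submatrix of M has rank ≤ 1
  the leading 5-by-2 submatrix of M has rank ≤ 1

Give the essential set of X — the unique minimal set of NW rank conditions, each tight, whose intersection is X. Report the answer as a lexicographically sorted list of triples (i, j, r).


Computing R[i][j] = min implied NW-rank bound (n=10, 25 conditions):

  0  0  0  0  1  1  1  1  1  1
  1  1  1  1  2  2  2  2  2  2
  1  1  1  1  2  2  3  3  3  3
  1  1  2  2  3  3  4  4  4  4
  1  1  2  3  4  4  5  5  5  5
  1  2  3  4  5  5  6  6  6  6
  1  2  3  4  5  5  6  6  6  7
  1  2  3  4  5  6  7  7  7  8
  1  2  3  4  5  6  7  8  8  9
  1  2  3  4  5  6  7  8  9  10

giving w = (5, 1, 7, 3, 4, 2, 10, 6, 8, 9) via Δ²R.

Rothe diagram D(w) (13 cells), 6 SE-corners (essential conditions):

[(1, 4, 0), (3, 4, 1), (3, 6, 2), (5, 2, 1), (7, 6, 5), (7, 9, 6)]


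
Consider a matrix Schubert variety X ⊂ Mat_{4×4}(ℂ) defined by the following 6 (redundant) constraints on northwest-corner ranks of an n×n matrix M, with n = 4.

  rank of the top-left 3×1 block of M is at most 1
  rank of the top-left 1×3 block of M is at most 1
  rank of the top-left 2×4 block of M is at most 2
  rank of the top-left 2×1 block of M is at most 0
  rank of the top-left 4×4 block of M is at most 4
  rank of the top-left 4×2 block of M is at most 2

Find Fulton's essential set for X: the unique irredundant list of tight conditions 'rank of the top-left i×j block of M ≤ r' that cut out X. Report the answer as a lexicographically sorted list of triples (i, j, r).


The tightest implied rank at each (i,j), from the 6 conditions:

  R[1]: 0 | 1 | 1 | 1
  R[2]: 0 | 1 | 2 | 2
  R[3]: 1 | 2 | 3 | 3
  R[4]: 1 | 2 | 3 | 4

hence w(1..4) = (2, 3, 1, 4).

Fulton essential set (1 of the 2 Rothe cells):

[(2, 1, 0)]


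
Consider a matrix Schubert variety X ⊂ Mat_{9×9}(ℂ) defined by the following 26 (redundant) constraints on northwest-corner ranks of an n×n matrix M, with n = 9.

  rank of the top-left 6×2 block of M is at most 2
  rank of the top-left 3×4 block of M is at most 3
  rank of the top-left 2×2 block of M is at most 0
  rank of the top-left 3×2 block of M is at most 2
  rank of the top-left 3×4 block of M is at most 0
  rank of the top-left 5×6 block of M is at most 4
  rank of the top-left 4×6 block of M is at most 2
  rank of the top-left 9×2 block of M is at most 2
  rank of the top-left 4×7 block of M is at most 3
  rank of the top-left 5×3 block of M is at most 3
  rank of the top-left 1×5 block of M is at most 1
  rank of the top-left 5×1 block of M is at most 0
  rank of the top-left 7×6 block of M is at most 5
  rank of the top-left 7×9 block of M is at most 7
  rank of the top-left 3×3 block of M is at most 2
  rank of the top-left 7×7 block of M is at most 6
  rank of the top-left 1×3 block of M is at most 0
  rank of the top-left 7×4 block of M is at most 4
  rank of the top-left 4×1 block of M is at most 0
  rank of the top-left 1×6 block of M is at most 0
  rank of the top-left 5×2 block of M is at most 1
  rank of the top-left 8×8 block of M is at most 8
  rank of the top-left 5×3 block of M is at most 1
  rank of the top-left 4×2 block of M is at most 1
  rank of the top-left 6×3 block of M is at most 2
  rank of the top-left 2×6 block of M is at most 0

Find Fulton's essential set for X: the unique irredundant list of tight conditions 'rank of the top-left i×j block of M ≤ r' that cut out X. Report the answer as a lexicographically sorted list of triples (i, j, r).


Reconstructing r_w from the 26 given conditions:

  0  0  0  0  0  0  1  1  1
  0  0  0  0  0  0  1  2  2
  0  0  0  0  1  1  2  3  3
  0  1  1  1  2  2  3  4  4
  0  1  1  2  3  3  4  5  5
  1  2  2  3  4  4  5  6  6
  1  2  3  4  5  5  6  7  7
  1  2  3  4  5  6  7  8  8
  1  2  3  4  5  6  7  8  9

the unique w with this rank table is (7, 8, 5, 2, 4, 1, 3, 6, 9).

4 SE-corners of the 19-cell Rothe diagram give Ess(w):

[(2, 6, 0), (3, 4, 0), (5, 1, 0), (5, 3, 1)]


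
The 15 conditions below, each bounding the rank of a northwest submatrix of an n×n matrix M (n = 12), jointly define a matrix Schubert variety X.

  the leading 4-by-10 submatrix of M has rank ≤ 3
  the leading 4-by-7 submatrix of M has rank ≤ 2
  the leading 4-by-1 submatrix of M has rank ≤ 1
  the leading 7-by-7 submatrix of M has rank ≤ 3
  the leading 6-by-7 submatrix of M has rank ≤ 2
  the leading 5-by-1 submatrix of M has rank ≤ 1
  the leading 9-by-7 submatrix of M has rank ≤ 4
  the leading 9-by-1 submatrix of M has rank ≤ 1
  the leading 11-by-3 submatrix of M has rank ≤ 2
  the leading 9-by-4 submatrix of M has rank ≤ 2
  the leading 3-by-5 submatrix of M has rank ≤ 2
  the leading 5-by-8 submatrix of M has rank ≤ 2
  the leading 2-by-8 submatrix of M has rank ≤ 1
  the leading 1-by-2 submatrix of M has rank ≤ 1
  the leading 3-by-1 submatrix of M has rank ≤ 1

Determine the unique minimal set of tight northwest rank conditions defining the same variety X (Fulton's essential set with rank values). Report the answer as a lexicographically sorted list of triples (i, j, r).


The tightest implied rank at each (i,j), from the 15 conditions:

  R[1]: 1 | 1 | 1 | 1 | 1 | 1 | 1 | 1 | 1 | 1 | 1 | 1
  R[2]: 1 | 1 | 1 | 1 | 1 | 1 | 1 | 1 | 2 | 2 | 2 | 2
  R[3]: 1 | 2 | 2 | 2 | 2 | 2 | 2 | 2 | 3 | 3 | 3 | 3
  R[4]: 1 | 2 | 2 | 2 | 2 | 2 | 2 | 2 | 3 | 3 | 4 | 4
  R[5]: 1 | 2 | 2 | 2 | 2 | 2 | 2 | 2 | 3 | 4 | 5 | 5
  R[6]: 1 | 2 | 2 | 2 | 2 | 2 | 2 | 3 | 4 | 5 | 6 | 6
  R[7]: 1 | 2 | 2 | 2 | 3 | 3 | 3 | 4 | 5 | 6 | 7 | 7
  R[8]: 1 | 2 | 2 | 2 | 3 | 4 | 4 | 5 | 6 | 7 | 8 | 8
  R[9]: 1 | 2 | 2 | 2 | 3 | 4 | 4 | 5 | 6 | 7 | 8 | 9
  R[10]: 1 | 2 | 2 | 3 | 4 | 5 | 5 | 6 | 7 | 8 | 9 | 10
  R[11]: 1 | 2 | 2 | 3 | 4 | 5 | 6 | 7 | 8 | 9 | 10 | 11
  R[12]: 1 | 2 | 3 | 4 | 5 | 6 | 7 | 8 | 9 | 10 | 11 | 12

reading off 1-entries of Δ²R: w = (1, 9, 2, 11, 10, 8, 5, 6, 12, 4, 7, 3).

7 SE-corners of the 34-cell Rothe diagram give Ess(w):

[(2, 8, 1), (4, 10, 3), (5, 8, 2), (6, 7, 2), (9, 4, 2), (9, 7, 4), (11, 3, 2)]


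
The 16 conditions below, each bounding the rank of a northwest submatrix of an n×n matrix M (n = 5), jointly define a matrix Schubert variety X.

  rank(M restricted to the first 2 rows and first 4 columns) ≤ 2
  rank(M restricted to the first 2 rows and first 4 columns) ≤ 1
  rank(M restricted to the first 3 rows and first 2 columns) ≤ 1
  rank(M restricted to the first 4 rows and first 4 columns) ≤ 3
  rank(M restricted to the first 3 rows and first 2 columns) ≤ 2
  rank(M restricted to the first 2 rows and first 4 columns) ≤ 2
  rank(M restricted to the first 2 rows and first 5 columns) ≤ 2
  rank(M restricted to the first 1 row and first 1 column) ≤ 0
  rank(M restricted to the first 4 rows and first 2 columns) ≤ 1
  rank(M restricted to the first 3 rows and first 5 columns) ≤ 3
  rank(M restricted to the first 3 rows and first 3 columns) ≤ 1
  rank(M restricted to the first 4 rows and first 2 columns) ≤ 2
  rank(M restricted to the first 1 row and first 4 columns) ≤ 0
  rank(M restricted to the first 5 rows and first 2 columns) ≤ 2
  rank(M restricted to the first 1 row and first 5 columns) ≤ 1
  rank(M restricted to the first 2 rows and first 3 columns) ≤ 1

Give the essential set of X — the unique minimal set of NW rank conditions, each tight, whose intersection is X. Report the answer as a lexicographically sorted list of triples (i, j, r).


Recovering R(i,j) via the rank-extension bound from the 16 conditions:

  row 1: 0 0 0 0 1
  row 2: 1 1 1 1 2
  row 3: 1 1 1 2 3
  row 4: 1 1 2 3 4
  row 5: 1 2 3 4 5

second differences of R give the permutation w = (5, 1, 4, 3, 2).

Rothe diagram D(w) (7 cells), 3 SE-corners (essential conditions):

[(1, 4, 0), (3, 3, 1), (4, 2, 1)]


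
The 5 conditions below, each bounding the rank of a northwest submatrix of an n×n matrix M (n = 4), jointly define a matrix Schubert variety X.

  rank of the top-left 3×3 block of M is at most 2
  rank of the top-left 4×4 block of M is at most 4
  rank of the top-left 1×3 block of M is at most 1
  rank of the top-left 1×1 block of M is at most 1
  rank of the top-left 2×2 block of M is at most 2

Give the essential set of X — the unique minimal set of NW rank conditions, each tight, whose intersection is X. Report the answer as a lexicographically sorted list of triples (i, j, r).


Rank table r_w(4×4) implied by the 5 constraints:

  1, 1, 1, 1
  1, 2, 2, 2
  1, 2, 2, 3
  1, 2, 3, 4

the unique w with this rank table is (1, 2, 4, 3).

ℓ(w)=1; the 1 essential cell (i,j,r):

[(3, 3, 2)]


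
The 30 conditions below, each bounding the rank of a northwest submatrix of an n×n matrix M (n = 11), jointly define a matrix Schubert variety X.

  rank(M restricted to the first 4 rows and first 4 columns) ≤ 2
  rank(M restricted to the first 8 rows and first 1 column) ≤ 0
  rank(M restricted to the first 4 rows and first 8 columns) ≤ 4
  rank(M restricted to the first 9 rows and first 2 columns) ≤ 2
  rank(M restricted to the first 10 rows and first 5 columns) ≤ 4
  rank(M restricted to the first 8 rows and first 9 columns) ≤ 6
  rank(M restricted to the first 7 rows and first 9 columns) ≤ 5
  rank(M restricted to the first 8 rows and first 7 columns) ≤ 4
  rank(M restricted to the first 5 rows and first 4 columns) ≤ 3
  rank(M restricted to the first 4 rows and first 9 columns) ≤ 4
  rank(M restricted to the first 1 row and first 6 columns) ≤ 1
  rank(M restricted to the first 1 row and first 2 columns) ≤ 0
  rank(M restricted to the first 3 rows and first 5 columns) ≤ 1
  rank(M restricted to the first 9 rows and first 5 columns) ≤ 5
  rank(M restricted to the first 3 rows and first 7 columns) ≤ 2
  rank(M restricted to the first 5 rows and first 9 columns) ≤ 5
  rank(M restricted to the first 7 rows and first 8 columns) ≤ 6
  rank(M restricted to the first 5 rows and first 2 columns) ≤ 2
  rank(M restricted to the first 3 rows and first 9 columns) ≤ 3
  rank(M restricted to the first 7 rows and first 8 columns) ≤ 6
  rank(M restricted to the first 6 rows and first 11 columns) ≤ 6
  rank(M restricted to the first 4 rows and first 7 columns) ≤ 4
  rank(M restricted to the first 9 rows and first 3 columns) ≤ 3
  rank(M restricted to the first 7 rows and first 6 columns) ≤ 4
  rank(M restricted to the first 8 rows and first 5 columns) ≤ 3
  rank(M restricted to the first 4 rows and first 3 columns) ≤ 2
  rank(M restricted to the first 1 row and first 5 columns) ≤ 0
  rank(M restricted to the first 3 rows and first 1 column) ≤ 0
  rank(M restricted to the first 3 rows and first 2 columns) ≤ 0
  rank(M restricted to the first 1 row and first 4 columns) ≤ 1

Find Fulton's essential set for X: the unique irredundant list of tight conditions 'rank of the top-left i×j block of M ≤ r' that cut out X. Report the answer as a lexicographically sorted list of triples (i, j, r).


Rank table r_w(11×11) implied by the 30 constraints:

  0 | 0 | 0 | 0 | 0 | 1 | 1 | 1 | 1 | 1 | 1
  0 | 0 | 1 | 1 | 1 | 2 | 2 | 2 | 2 | 2 | 2
  0 | 0 | 1 | 1 | 1 | 2 | 2 | 3 | 3 | 3 | 3
  0 | 1 | 2 | 2 | 2 | 3 | 3 | 4 | 4 | 4 | 4
  0 | 1 | 2 | 3 | 3 | 4 | 4 | 5 | 5 | 5 | 5
  0 | 1 | 2 | 3 | 3 | 4 | 4 | 5 | 5 | 6 | 6
  0 | 1 | 2 | 3 | 3 | 4 | 4 | 5 | 5 | 6 | 7
  0 | 1 | 2 | 3 | 3 | 4 | 4 | 5 | 6 | 7 | 8
  1 | 2 | 3 | 4 | 4 | 5 | 5 | 6 | 7 | 8 | 9
  1 | 2 | 3 | 4 | 4 | 5 | 6 | 7 | 8 | 9 | 10
  1 | 2 | 3 | 4 | 5 | 6 | 7 | 8 | 9 | 10 | 11

so w = (6, 3, 8, 2, 4, 10, 11, 9, 1, 7, 5).

|D(w)|=26, |Ess(w)|=9:

[(1, 5, 0), (3, 2, 0), (3, 5, 1), (3, 7, 2), (7, 9, 5), (8, 1, 0), (8, 5, 3), (8, 7, 4), (10, 5, 4)]


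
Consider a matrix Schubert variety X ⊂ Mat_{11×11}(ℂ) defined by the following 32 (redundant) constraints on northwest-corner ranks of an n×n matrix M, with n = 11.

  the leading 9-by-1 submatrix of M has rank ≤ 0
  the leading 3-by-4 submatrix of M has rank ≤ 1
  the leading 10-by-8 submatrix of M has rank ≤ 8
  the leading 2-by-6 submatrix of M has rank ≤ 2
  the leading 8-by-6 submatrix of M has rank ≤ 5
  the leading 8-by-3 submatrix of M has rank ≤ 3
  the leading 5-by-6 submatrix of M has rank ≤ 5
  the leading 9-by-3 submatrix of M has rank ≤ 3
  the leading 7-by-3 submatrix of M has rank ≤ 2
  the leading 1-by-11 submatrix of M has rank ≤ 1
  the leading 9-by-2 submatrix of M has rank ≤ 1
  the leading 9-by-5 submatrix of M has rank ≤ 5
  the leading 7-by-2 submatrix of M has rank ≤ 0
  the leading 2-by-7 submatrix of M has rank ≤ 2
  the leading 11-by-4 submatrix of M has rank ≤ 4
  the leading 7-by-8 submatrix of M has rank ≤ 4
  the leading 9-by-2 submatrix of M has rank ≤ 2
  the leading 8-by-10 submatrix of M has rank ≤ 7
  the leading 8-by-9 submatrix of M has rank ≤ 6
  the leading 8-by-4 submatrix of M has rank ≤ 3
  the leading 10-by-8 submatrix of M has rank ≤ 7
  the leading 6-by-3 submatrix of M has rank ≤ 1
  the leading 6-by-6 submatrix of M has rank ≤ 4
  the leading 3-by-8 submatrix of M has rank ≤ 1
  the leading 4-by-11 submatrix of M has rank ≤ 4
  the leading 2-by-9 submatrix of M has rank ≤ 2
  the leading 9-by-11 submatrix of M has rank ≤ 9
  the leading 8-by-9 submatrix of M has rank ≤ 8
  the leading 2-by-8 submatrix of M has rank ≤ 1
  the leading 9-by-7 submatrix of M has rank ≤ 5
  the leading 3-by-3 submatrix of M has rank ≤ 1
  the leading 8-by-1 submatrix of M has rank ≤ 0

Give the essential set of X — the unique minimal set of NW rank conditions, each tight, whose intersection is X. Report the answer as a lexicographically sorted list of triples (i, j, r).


Propagating the 32 rank bounds to every northwest block:

  R[1]: 0  0  1  1  1  1  1  1  1  1  1
  R[2]: 0  0  1  1  1  1  1  1  2  2  2
  R[3]: 0  0  1  1  1  1  1  1  2  3  3
  R[4]: 0  0  1  2  2  2  2  2  3  4  4
  R[5]: 0  0  1  2  3  3  3  3  4  5  5
  R[6]: 0  0  1  2  3  4  4  4  5  6  6
  R[7]: 0  0  1  2  3  4  4  4  5  6  7
  R[8]: 0  1  2  3  4  5  5  5  6  7  8
  R[9]: 0  1  2  3  4  5  5  6  7  8  9
  R[10]: 1  2  3  4  5  6  6  7  8  9  10
  R[11]: 1  2  3  4  5  6  7  8  9  10  11

reading off 1-entries of Δ²R: w = (3, 9, 10, 4, 5, 6, 11, 2, 8, 1, 7).

D(w) has 29 cells with 5 SE-corners; essential set:

[(3, 8, 1), (7, 2, 0), (7, 8, 4), (9, 1, 0), (9, 7, 5)]


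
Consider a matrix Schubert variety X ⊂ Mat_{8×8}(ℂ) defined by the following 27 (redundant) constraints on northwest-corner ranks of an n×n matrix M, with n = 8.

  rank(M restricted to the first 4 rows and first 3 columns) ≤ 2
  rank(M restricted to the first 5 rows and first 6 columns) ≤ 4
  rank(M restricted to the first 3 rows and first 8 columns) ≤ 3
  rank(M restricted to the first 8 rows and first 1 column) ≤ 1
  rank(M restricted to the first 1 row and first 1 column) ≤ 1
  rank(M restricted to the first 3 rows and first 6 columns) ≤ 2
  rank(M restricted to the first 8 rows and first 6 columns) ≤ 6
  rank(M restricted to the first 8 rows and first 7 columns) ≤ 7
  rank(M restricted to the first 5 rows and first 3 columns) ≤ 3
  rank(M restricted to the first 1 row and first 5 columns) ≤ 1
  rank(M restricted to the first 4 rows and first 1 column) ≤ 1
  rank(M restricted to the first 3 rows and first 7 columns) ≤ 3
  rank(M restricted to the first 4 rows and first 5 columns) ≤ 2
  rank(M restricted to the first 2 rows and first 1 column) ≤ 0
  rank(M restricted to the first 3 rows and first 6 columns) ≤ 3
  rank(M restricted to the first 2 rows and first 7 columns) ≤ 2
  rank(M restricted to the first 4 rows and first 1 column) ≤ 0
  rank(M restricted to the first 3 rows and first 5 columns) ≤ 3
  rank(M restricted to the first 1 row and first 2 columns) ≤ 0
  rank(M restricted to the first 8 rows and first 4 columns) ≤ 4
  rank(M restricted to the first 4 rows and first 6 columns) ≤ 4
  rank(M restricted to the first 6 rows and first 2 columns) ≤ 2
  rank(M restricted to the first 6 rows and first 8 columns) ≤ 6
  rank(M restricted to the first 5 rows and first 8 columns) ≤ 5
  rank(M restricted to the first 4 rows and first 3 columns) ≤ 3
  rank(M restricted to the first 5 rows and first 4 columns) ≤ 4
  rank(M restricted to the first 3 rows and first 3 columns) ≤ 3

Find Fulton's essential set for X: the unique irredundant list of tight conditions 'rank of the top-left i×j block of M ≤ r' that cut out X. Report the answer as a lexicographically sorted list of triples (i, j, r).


Rank table r_w(8×8) implied by the 27 constraints:

  i=1: 0, 0, 1, 1, 1, 1, 1, 1
  i=2: 0, 1, 2, 2, 2, 2, 2, 2
  i=3: 0, 1, 2, 2, 2, 2, 3, 3
  i=4: 0, 1, 2, 2, 2, 3, 4, 4
  i=5: 1, 2, 3, 3, 3, 4, 5, 5
  i=6: 1, 2, 3, 4, 4, 5, 6, 6
  i=7: 1, 2, 3, 4, 5, 6, 7, 7
  i=8: 1, 2, 3, 4, 5, 6, 7, 8

reading off 1-entries of Δ²R: w = (3, 2, 7, 6, 1, 4, 5, 8).

Rothe diagram D(w) (10 cells), 4 SE-corners (essential conditions):

[(1, 2, 0), (3, 6, 2), (4, 1, 0), (4, 5, 2)]
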